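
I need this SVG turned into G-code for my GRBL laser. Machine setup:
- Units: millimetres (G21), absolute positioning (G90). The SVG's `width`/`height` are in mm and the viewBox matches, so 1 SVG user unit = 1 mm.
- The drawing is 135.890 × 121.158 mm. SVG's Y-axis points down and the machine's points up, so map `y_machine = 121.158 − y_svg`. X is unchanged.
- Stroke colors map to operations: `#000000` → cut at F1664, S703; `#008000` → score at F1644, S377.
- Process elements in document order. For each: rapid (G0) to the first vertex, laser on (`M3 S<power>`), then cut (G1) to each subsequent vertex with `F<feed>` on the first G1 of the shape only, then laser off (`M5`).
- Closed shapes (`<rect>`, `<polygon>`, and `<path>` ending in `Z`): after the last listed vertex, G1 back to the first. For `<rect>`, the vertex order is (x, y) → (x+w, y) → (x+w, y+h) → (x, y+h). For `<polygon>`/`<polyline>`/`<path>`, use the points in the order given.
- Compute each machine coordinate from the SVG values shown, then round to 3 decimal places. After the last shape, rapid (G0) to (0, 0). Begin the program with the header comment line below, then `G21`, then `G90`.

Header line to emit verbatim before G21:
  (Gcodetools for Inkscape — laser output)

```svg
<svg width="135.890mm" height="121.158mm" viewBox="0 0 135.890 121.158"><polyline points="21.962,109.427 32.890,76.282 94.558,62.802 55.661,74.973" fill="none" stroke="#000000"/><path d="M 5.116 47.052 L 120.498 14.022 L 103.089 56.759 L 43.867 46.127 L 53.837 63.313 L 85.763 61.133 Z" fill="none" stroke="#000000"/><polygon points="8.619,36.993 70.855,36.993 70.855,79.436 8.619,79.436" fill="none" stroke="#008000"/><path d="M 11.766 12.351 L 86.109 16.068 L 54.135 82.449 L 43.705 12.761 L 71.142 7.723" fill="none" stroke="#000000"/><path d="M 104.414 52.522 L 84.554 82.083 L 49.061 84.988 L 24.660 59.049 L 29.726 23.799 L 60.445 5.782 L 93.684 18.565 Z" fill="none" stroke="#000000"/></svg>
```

viewBox `0 0 135.890 121.158` with mm width/height → 1 unit = 1 mm. Flip: y_m = 121.158 − y_svg.

**Shape 1** — `<polyline>` open polyline, stroke `#000000` → cut (S703, F1664). Machine vertices: (21.962,11.731) → (32.890,44.876) → (94.558,58.356) → (55.661,46.185). Open path.

**Shape 2** — `<path>` closed polygon, stroke `#000000` → cut (S703, F1664). Machine vertices: (5.116,74.106) → (120.498,107.136) → (103.089,64.399) → (43.867,75.031) → (53.837,57.845) → (85.763,60.025) → (5.116,74.106). Closed: final G1 returns to the first vertex.

**Shape 3** — `<polygon>` rectangle, stroke `#008000` → score (S377, F1644). Machine vertices: (8.619,84.165) → (70.855,84.165) → (70.855,41.722) → (8.619,41.722) → (8.619,84.165). Closed: final G1 returns to the first vertex.

**Shape 4** — `<path>` open polyline, stroke `#000000` → cut (S703, F1664). Machine vertices: (11.766,108.807) → (86.109,105.090) → (54.135,38.709) → (43.705,108.397) → (71.142,113.435). Open path.

**Shape 5** — `<path>` regular polygon, stroke `#000000` → cut (S703, F1664). Machine vertices: (104.414,68.636) → (84.554,39.075) → (49.061,36.170) → (24.660,62.109) → (29.726,97.359) → (60.445,115.376) → (93.684,102.593) → (104.414,68.636). Closed: final G1 returns to the first vertex.

(Gcodetools for Inkscape — laser output)
G21
G90
G0 X21.962 Y11.731
M3 S703
G1 X32.890 Y44.876 F1664
G1 X94.558 Y58.356
G1 X55.661 Y46.185
M5
G0 X5.116 Y74.106
M3 S703
G1 X120.498 Y107.136 F1664
G1 X103.089 Y64.399
G1 X43.867 Y75.031
G1 X53.837 Y57.845
G1 X85.763 Y60.025
G1 X5.116 Y74.106
M5
G0 X8.619 Y84.165
M3 S377
G1 X70.855 Y84.165 F1644
G1 X70.855 Y41.722
G1 X8.619 Y41.722
G1 X8.619 Y84.165
M5
G0 X11.766 Y108.807
M3 S703
G1 X86.109 Y105.090 F1664
G1 X54.135 Y38.709
G1 X43.705 Y108.397
G1 X71.142 Y113.435
M5
G0 X104.414 Y68.636
M3 S703
G1 X84.554 Y39.075 F1664
G1 X49.061 Y36.170
G1 X24.660 Y62.109
G1 X29.726 Y97.359
G1 X60.445 Y115.376
G1 X93.684 Y102.593
G1 X104.414 Y68.636
M5
G0 X0.000 Y0.000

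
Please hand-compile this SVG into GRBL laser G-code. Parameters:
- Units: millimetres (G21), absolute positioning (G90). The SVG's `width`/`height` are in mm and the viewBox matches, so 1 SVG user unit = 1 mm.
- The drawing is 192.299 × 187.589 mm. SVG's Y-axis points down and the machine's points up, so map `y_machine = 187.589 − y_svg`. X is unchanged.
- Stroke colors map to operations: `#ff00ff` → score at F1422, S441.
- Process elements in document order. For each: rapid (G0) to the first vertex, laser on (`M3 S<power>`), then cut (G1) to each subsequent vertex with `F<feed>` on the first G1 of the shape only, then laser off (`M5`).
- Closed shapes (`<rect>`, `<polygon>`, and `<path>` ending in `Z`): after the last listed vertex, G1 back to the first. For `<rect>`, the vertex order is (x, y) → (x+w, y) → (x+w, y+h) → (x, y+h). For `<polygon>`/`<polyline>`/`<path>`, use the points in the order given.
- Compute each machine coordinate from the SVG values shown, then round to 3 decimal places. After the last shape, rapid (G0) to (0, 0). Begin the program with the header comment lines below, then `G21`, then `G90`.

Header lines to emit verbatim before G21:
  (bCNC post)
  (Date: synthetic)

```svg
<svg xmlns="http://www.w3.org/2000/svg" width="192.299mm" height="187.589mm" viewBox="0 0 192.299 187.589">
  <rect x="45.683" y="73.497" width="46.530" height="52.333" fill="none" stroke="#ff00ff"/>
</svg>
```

Since the viewBox matches the mm dimensions, user units are millimetres directly. The only transform is the Y-flip y_m = 187.589 − y_svg.

Shape 1 is a rectangle drawn with `<rect>`. Its stroke #ff00ff means score at S441, F1422. After flipping Y the toolpath is (45.683,114.092) → (92.213,114.092) → (92.213,61.759) → (45.683,61.759) → (45.683,114.092), returning to the start.

(bCNC post)
(Date: synthetic)
G21
G90
G0 X45.683 Y114.092
M3 S441
G1 X92.213 Y114.092 F1422
G1 X92.213 Y61.759
G1 X45.683 Y61.759
G1 X45.683 Y114.092
M5
G0 X0.000 Y0.000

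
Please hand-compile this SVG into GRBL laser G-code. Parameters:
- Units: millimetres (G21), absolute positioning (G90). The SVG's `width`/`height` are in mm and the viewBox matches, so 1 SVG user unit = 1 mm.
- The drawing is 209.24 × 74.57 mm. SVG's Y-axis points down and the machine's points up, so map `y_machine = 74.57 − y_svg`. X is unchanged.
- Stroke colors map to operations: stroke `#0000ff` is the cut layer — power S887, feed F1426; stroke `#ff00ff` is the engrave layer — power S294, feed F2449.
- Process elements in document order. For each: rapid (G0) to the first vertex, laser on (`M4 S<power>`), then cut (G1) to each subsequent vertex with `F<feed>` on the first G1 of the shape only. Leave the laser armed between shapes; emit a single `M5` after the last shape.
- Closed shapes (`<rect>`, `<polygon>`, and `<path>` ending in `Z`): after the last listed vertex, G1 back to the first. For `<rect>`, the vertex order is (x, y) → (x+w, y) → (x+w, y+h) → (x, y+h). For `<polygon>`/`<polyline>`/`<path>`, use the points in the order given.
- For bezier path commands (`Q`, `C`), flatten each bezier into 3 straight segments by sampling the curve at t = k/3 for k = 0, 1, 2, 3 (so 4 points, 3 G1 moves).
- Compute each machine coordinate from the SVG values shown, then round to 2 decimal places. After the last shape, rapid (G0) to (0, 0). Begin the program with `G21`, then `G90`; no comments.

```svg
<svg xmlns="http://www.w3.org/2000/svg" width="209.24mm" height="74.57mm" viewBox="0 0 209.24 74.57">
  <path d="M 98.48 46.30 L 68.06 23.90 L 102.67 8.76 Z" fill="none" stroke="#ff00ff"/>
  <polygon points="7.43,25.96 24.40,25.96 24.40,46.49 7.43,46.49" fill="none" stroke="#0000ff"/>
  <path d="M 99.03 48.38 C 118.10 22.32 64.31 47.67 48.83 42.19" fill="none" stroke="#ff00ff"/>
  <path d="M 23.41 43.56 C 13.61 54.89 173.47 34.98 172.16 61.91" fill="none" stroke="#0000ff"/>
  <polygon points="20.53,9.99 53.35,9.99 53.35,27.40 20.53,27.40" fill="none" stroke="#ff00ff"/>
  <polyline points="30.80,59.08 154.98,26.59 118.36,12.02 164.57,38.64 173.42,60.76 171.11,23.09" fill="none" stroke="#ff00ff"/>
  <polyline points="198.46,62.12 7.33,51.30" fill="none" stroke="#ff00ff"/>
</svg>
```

viewBox `0 0 209.24 74.57` with mm width/height → 1 unit = 1 mm. Flip: y_m = 74.57 − y_svg.

**Shape 1** — `<path>` regular polygon, stroke `#ff00ff` → engrave (S294, F2449). Machine vertices: (98.48,28.27) → (68.06,50.67) → (102.67,65.81) → (98.48,28.27). Closed: final G1 returns to the first vertex.

**Shape 2** — `<polygon>` rectangle, stroke `#0000ff` → cut (S887, F1426). Machine vertices: (7.43,48.61) → (24.40,48.61) → (24.40,28.08) → (7.43,28.08) → (7.43,48.61). Closed: final G1 returns to the first vertex.

**Shape 3** — `<path>` cubic bezier, stroke `#ff00ff` → engrave (S294, F2449). Control points (SVG): P0=(99.03,48.38), P1=(118.10,22.32), P2=(64.31,47.67), P3=(48.83,42.19); sampled at t=k/3. Machine vertices: (99.03,26.19) → (97.93,38.16) → (72.96,34.13) → (48.83,32.38). Open path.

**Shape 4** — `<path>` cubic bezier, stroke `#0000ff` → cut (S887, F1426). Control points (SVG): P0=(23.41,43.56), P1=(13.61,54.89), P2=(173.47,34.98), P3=(172.16,61.91); sampled at t=k/3. Machine vertices: (23.41,31.01) → (57.91,27.20) → (132.00,26.87) → (172.16,12.66). Open path.

**Shape 5** — `<polygon>` rectangle, stroke `#ff00ff` → engrave (S294, F2449). Machine vertices: (20.53,64.58) → (53.35,64.58) → (53.35,47.17) → (20.53,47.17) → (20.53,64.58). Closed: final G1 returns to the first vertex.

**Shape 6** — `<polyline>` open polyline, stroke `#ff00ff` → engrave (S294, F2449). Machine vertices: (30.80,15.49) → (154.98,47.98) → (118.36,62.55) → (164.57,35.93) → (173.42,13.81) → (171.11,51.48). Open path.

**Shape 7** — `<polyline>` line segment, stroke `#ff00ff` → engrave (S294, F2449). Machine vertices: (198.46,12.45) → (7.33,23.27). Open path.

G21
G90
G0 X98.48 Y28.27
M4 S294
G1 X68.06 Y50.67 F2449
G1 X102.67 Y65.81
G1 X98.48 Y28.27
G0 X7.43 Y48.61
M4 S887
G1 X24.40 Y48.61 F1426
G1 X24.40 Y28.08
G1 X7.43 Y28.08
G1 X7.43 Y48.61
G0 X99.03 Y26.19
M4 S294
G1 X97.93 Y38.16 F2449
G1 X72.96 Y34.13
G1 X48.83 Y32.38
G0 X23.41 Y31.01
M4 S887
G1 X57.91 Y27.20 F1426
G1 X132.00 Y26.87
G1 X172.16 Y12.66
G0 X20.53 Y64.58
M4 S294
G1 X53.35 Y64.58 F2449
G1 X53.35 Y47.17
G1 X20.53 Y47.17
G1 X20.53 Y64.58
G0 X30.80 Y15.49
M4 S294
G1 X154.98 Y47.98 F2449
G1 X118.36 Y62.55
G1 X164.57 Y35.93
G1 X173.42 Y13.81
G1 X171.11 Y51.48
G0 X198.46 Y12.45
M4 S294
G1 X7.33 Y23.27 F2449
M5
G0 X0.00 Y0.00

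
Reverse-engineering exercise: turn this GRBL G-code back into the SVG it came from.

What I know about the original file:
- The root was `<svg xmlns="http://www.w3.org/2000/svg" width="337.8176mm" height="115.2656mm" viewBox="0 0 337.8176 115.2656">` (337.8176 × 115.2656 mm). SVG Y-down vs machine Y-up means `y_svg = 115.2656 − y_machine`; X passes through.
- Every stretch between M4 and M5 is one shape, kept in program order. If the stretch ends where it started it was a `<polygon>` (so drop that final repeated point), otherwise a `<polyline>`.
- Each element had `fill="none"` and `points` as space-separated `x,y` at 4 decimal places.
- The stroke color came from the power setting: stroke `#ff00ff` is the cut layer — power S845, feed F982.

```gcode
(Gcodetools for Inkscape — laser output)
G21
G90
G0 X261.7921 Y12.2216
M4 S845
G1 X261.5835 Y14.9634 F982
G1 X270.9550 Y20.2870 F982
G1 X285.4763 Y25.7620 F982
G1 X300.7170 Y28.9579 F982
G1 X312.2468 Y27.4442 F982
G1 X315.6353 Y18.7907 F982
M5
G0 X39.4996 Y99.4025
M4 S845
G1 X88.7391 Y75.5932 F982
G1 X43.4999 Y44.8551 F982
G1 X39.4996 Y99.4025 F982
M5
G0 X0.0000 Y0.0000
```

<svg xmlns="http://www.w3.org/2000/svg" width="337.8176mm" height="115.2656mm" viewBox="0 0 337.8176 115.2656">
  <polyline points="261.7921,103.0440 261.5835,100.3022 270.9550,94.9786 285.4763,89.5036 300.7170,86.3077 312.2468,87.8214 315.6353,96.4749" fill="none" stroke="#ff00ff"/>
  <polygon points="39.4996,15.8631 88.7391,39.6724 43.4999,70.4105" fill="none" stroke="#ff00ff"/>
</svg>

y_svg = 115.2656 − y_m. Every run uses S845, so all elements get stroke `#ff00ff` (cut).

[1] open run; points: 261.7921,103.0440 261.5835,100.3022 270.9550,94.9786 285.4763,89.5036 300.7170,86.3077 312.2468,87.8214 315.6353,96.4749

[2] closed run; points: 39.4996,15.8631 88.7391,39.6724 43.4999,70.4105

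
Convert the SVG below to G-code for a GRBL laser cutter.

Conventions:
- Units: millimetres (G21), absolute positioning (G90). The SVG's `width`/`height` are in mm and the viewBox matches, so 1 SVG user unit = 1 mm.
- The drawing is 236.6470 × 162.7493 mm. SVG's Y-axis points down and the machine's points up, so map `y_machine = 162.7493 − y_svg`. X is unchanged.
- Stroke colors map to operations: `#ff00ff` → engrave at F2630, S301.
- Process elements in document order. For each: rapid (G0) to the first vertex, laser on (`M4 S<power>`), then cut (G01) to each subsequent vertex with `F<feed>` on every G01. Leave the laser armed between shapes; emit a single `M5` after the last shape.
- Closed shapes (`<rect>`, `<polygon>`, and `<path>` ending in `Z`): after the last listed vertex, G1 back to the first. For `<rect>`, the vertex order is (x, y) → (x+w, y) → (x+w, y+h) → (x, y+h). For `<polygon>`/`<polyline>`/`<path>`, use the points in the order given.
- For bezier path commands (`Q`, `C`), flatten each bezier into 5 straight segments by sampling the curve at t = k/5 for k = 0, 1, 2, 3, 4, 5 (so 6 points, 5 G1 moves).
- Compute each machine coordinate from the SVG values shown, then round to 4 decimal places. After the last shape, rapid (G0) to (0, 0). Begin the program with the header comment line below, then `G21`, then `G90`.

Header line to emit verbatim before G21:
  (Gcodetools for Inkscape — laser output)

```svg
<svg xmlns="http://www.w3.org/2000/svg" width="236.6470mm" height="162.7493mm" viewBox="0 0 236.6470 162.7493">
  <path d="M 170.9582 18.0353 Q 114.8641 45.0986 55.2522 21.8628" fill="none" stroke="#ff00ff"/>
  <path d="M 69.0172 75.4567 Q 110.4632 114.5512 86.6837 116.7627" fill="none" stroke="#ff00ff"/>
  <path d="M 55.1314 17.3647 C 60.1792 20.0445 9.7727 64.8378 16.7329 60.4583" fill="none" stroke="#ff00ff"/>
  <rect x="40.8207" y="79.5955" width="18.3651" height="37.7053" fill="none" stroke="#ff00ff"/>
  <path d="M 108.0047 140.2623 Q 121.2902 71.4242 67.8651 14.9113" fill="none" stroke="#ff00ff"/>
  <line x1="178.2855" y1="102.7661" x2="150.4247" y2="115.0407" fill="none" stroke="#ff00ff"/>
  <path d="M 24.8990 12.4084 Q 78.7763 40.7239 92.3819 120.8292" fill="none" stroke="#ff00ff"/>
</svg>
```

(Gcodetools for Inkscape — laser output)
G21
G90
G0 X170.9582 Y144.7140
M4 S301
G01 X148.3798 Y135.9006 F2630
G01 X125.5201 Y131.1112 F2630
G01 X102.3789 Y130.3457 F2630
G01 X78.9562 Y133.6041 F2630
G01 X55.2522 Y140.8865 F2630
G0 X69.0172 Y87.2926
M4 S301
G01 X82.9866 Y73.1301 F2630
G01 X91.7379 Y61.9183 F2630
G01 X95.2712 Y53.6571 F2630
G01 X93.5865 Y48.3465 F2630
G01 X86.6837 Y45.9866 F2630
G0 X55.1314 Y145.3846
M4 S301
G01 X52.4081 Y139.4534 F2630
G01 X41.7912 Y127.7967 F2630
G01 X28.6961 Y114.7962 F2630
G01 X18.5382 Y104.8337 F2630
G01 X16.7329 Y102.2910 F2630
G0 X40.8207 Y83.1538
M4 S301
G01 X59.1858 Y83.1538 F2630
G01 X59.1858 Y45.4485 F2630
G01 X40.8207 Y45.4485 F2630
G01 X40.8207 Y83.1538 F2630
G0 X108.0047 Y22.4870
M4 S301
G01 X110.6505 Y49.5292 F2630
G01 X107.9594 Y75.5854 F2630
G01 X99.9315 Y100.6556 F2630
G01 X86.5667 Y124.7398 F2630
G01 X67.8651 Y147.8380 F2630
G0 X178.2855 Y59.9832
M4 S301
G01 X150.4247 Y47.7086 F2630
G0 X24.8990 Y150.3409
M4 S301
G01 X44.8391 Y136.9431 F2630
G01 X61.5574 Y119.4021 F2630
G01 X75.0539 Y97.7180 F2630
G01 X85.3288 Y71.8906 F2630
G01 X92.3819 Y41.9201 F2630
M5
G0 X0.0000 Y0.0000

Since the viewBox matches the mm dimensions, user units are millimetres directly. The only transform is the Y-flip y_m = 162.7493 − y_svg.

Shape 1 is a quadratic bezier drawn with `<path>`. Its stroke #ff00ff means engrave at S301, F2630. After flipping Y the toolpath is (170.9582,144.7140) → (148.3798,135.9006) → (125.5201,131.1112) → (102.3789,130.3457) → (78.9562,133.6041) → (55.2522,140.8865).

Shape 2 is a quadratic bezier drawn with `<path>`. Its stroke #ff00ff means engrave at S301, F2630. After flipping Y the toolpath is (69.0172,87.2926) → (82.9866,73.1301) → (91.7379,61.9183) → (95.2712,53.6571) → (93.5865,48.3465) → (86.6837,45.9866).

Shape 3 is a cubic bezier drawn with `<path>`. Its stroke #ff00ff means engrave at S301, F2630. After flipping Y the toolpath is (55.1314,145.3846) → (52.4081,139.4534) → (41.7912,127.7967) → (28.6961,114.7962) → (18.5382,104.8337) → (16.7329,102.2910).

Shape 4 is a rectangle drawn with `<rect>`. Its stroke #ff00ff means engrave at S301, F2630. After flipping Y the toolpath is (40.8207,83.1538) → (59.1858,83.1538) → (59.1858,45.4485) → (40.8207,45.4485) → (40.8207,83.1538), returning to the start.

Shape 5 is a quadratic bezier drawn with `<path>`. Its stroke #ff00ff means engrave at S301, F2630. After flipping Y the toolpath is (108.0047,22.4870) → (110.6505,49.5292) → (107.9594,75.5854) → (99.9315,100.6556) → (86.5667,124.7398) → (67.8651,147.8380).

Shape 6 is a line segment drawn with `<line>`. Its stroke #ff00ff means engrave at S301, F2630. After flipping Y the toolpath is (178.2855,59.9832) → (150.4247,47.7086).

Shape 7 is a quadratic bezier drawn with `<path>`. Its stroke #ff00ff means engrave at S301, F2630. After flipping Y the toolpath is (24.8990,150.3409) → (44.8391,136.9431) → (61.5574,119.4021) → (75.0539,97.7180) → (85.3288,71.8906) → (92.3819,41.9201).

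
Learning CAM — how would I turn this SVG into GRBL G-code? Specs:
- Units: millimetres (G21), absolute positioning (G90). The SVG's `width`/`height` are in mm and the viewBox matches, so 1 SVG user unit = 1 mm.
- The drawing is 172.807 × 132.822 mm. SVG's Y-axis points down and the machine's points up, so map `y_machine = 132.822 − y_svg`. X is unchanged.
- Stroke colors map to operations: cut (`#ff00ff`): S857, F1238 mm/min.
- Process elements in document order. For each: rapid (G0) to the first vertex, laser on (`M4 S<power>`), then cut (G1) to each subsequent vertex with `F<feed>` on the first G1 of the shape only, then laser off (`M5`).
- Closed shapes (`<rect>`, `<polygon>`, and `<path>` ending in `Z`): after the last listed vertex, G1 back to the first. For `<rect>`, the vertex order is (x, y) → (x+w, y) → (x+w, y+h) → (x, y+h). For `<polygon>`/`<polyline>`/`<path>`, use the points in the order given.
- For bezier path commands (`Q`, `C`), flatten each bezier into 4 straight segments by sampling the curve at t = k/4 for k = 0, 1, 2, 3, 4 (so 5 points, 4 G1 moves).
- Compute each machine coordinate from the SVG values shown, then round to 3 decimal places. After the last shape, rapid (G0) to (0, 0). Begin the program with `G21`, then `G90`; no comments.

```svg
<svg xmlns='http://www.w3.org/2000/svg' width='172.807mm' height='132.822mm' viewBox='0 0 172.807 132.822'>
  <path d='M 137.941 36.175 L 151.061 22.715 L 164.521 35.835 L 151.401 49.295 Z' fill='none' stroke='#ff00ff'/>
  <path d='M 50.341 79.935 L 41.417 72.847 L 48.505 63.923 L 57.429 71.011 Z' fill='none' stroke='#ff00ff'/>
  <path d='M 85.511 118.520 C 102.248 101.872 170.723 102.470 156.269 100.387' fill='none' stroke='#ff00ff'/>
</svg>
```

G21
G90
G0 X137.941 Y96.647
M4 S857
G1 X151.061 Y110.107 F1238
G1 X164.521 Y96.987
G1 X151.401 Y83.527
G1 X137.941 Y96.647
M5
G0 X50.341 Y52.887
M4 S857
G1 X41.417 Y59.975 F1238
G1 X48.505 Y68.899
G1 X57.429 Y61.811
G1 X50.341 Y52.887
M5
G0 X85.511 Y14.302
M4 S857
G1 X105.660 Y23.866 F1238
G1 X132.587 Y28.830
G1 X153.664 Y31.064
G1 X156.269 Y32.435
M5
G0 X0.000 Y0.000

Since the viewBox matches the mm dimensions, user units are millimetres directly. The only transform is the Y-flip y_m = 132.822 − y_svg.

Shape 1 is a regular polygon drawn with `<path>`. Its stroke #ff00ff means cut at S857, F1238. After flipping Y the toolpath is (137.941,96.647) → (151.061,110.107) → (164.521,96.987) → (151.401,83.527) → (137.941,96.647), returning to the start.

Shape 2 is a regular polygon drawn with `<path>`. Its stroke #ff00ff means cut at S857, F1238. After flipping Y the toolpath is (50.341,52.887) → (41.417,59.975) → (48.505,68.899) → (57.429,61.811) → (50.341,52.887), returning to the start.

Shape 3 is a cubic bezier drawn with `<path>`. Its stroke #ff00ff means cut at S857, F1238. After flipping Y the toolpath is (85.511,14.302) → (105.660,23.866) → (132.587,28.830) → (153.664,31.064) → (156.269,32.435).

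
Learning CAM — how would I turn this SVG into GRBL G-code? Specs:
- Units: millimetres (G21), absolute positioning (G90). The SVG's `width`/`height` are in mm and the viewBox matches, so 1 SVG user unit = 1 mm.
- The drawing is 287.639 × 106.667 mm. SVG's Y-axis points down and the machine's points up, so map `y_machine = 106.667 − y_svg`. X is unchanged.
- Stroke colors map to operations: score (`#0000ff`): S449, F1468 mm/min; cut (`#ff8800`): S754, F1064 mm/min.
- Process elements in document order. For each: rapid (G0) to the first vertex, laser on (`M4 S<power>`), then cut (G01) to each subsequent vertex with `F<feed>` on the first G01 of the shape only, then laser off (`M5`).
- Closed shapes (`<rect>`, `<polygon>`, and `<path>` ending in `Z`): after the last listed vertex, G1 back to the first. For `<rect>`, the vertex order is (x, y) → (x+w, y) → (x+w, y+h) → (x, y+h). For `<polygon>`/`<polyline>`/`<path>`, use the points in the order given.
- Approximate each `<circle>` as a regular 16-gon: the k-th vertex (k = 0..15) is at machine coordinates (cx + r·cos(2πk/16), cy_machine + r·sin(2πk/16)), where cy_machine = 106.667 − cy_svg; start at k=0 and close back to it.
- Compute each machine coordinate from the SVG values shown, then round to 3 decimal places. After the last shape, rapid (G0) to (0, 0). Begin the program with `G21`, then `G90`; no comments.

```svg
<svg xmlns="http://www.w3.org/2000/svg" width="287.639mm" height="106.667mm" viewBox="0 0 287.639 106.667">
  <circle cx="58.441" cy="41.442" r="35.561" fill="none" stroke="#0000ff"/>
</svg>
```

viewBox `0 0 287.639 106.667` with mm width/height → 1 unit = 1 mm. Flip: y_m = 106.667 − y_svg.

**Shape 1** — `<circle>` circle, stroke `#0000ff` → score (S449, F1468). Machine vertices: (94.002,65.225) → (91.295,78.834) → (83.586,90.370) → (72.050,98.079) → (58.441,100.786) → (44.832,98.079) → (33.296,90.370) → (25.587,78.834) → (22.880,65.225) → (25.587,51.616) → (33.296,40.080) → (44.832,32.371) → (58.441,29.664) → (72.050,32.371) → (83.586,40.080) → (91.295,51.616) → (94.002,65.225). Closed: final G1 returns to the first vertex.

G21
G90
G0 X94.002 Y65.225
M4 S449
G01 X91.295 Y78.834 F1468
G01 X83.586 Y90.370
G01 X72.050 Y98.079
G01 X58.441 Y100.786
G01 X44.832 Y98.079
G01 X33.296 Y90.370
G01 X25.587 Y78.834
G01 X22.880 Y65.225
G01 X25.587 Y51.616
G01 X33.296 Y40.080
G01 X44.832 Y32.371
G01 X58.441 Y29.664
G01 X72.050 Y32.371
G01 X83.586 Y40.080
G01 X91.295 Y51.616
G01 X94.002 Y65.225
M5
G0 X0.000 Y0.000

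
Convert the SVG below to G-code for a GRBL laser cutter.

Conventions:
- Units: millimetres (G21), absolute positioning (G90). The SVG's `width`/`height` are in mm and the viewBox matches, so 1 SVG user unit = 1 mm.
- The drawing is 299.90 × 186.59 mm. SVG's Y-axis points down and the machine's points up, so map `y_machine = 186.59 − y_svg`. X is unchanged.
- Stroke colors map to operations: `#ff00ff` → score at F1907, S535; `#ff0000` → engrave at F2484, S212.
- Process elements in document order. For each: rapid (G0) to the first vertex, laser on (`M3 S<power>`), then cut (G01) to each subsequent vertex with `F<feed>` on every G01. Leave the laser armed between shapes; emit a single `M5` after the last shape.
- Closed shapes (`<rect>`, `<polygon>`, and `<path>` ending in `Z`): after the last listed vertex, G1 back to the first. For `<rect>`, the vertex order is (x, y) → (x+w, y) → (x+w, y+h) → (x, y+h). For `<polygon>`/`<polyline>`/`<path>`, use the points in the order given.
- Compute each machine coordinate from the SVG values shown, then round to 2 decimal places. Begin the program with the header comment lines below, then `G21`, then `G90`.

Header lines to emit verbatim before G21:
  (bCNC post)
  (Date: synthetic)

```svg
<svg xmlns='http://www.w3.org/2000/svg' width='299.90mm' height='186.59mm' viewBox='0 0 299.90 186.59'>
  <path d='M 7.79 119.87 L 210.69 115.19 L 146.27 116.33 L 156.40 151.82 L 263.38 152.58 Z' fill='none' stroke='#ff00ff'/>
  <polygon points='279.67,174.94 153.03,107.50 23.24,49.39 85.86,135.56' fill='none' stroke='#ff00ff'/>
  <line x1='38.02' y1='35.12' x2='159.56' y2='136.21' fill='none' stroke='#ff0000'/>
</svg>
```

(bCNC post)
(Date: synthetic)
G21
G90
G0 X7.79 Y66.72
M3 S535
G01 X210.69 Y71.40 F1907
G01 X146.27 Y70.26 F1907
G01 X156.40 Y34.77 F1907
G01 X263.38 Y34.01 F1907
G01 X7.79 Y66.72 F1907
G0 X279.67 Y11.65
M3 S535
G01 X153.03 Y79.09 F1907
G01 X23.24 Y137.20 F1907
G01 X85.86 Y51.03 F1907
G01 X279.67 Y11.65 F1907
G0 X38.02 Y151.47
M3 S212
G01 X159.56 Y50.38 F2484
M5

viewBox `0 0 299.90 186.59` with mm width/height → 1 unit = 1 mm. Flip: y_m = 186.59 − y_svg.

**Shape 1** — `<path>` closed polygon, stroke `#ff00ff` → score (S535, F1907). Machine vertices: (7.79,66.72) → (210.69,71.40) → (146.27,70.26) → (156.40,34.77) → (263.38,34.01) → (7.79,66.72). Closed: final G1 returns to the first vertex.

**Shape 2** — `<polygon>` closed polygon, stroke `#ff00ff` → score (S535, F1907). Machine vertices: (279.67,11.65) → (153.03,79.09) → (23.24,137.20) → (85.86,51.03) → (279.67,11.65). Closed: final G1 returns to the first vertex.

**Shape 3** — `<line>` line segment, stroke `#ff0000` → engrave (S212, F2484). Machine vertices: (38.02,151.47) → (159.56,50.38). Open path.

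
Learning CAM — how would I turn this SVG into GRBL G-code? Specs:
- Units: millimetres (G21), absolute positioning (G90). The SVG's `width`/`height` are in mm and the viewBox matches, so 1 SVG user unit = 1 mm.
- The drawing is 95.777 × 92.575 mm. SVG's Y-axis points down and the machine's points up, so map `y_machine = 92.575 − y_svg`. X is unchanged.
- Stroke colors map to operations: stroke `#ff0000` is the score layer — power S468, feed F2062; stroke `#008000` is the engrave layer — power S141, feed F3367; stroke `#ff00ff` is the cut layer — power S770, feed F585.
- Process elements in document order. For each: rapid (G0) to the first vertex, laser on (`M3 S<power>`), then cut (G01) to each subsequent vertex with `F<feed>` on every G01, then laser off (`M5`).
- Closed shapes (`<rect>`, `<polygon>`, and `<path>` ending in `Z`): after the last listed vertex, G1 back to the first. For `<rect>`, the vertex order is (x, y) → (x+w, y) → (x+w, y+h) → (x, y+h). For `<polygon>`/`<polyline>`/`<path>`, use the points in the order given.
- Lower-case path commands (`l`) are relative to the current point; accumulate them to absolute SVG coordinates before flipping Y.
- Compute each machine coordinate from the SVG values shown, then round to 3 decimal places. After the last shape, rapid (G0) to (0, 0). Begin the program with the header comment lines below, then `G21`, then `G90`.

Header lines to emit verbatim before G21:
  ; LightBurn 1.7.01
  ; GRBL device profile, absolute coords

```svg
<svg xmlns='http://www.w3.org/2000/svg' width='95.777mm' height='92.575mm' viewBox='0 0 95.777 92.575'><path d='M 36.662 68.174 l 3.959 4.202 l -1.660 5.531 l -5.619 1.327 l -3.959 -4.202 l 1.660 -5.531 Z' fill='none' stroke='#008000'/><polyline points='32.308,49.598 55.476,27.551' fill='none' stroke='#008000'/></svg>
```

Since the viewBox matches the mm dimensions, user units are millimetres directly. The only transform is the Y-flip y_m = 92.575 − y_svg.

Shape 1 is a regular polygon drawn with `<path>`. Its stroke #008000 means engrave at S141, F3367. After flipping Y the toolpath is (36.662,24.401) → (40.621,20.199) → (38.961,14.668) → (33.342,13.341) → (29.383,17.543) → (31.043,23.074) → (36.662,24.401), returning to the start.

Shape 2 is a line segment drawn with `<polyline>`. Its stroke #008000 means engrave at S141, F3367. After flipping Y the toolpath is (32.308,42.977) → (55.476,65.024).

; LightBurn 1.7.01
; GRBL device profile, absolute coords
G21
G90
G0 X36.662 Y24.401
M3 S141
G01 X40.621 Y20.199 F3367
G01 X38.961 Y14.668 F3367
G01 X33.342 Y13.341 F3367
G01 X29.383 Y17.543 F3367
G01 X31.043 Y23.074 F3367
G01 X36.662 Y24.401 F3367
M5
G0 X32.308 Y42.977
M3 S141
G01 X55.476 Y65.024 F3367
M5
G0 X0.000 Y0.000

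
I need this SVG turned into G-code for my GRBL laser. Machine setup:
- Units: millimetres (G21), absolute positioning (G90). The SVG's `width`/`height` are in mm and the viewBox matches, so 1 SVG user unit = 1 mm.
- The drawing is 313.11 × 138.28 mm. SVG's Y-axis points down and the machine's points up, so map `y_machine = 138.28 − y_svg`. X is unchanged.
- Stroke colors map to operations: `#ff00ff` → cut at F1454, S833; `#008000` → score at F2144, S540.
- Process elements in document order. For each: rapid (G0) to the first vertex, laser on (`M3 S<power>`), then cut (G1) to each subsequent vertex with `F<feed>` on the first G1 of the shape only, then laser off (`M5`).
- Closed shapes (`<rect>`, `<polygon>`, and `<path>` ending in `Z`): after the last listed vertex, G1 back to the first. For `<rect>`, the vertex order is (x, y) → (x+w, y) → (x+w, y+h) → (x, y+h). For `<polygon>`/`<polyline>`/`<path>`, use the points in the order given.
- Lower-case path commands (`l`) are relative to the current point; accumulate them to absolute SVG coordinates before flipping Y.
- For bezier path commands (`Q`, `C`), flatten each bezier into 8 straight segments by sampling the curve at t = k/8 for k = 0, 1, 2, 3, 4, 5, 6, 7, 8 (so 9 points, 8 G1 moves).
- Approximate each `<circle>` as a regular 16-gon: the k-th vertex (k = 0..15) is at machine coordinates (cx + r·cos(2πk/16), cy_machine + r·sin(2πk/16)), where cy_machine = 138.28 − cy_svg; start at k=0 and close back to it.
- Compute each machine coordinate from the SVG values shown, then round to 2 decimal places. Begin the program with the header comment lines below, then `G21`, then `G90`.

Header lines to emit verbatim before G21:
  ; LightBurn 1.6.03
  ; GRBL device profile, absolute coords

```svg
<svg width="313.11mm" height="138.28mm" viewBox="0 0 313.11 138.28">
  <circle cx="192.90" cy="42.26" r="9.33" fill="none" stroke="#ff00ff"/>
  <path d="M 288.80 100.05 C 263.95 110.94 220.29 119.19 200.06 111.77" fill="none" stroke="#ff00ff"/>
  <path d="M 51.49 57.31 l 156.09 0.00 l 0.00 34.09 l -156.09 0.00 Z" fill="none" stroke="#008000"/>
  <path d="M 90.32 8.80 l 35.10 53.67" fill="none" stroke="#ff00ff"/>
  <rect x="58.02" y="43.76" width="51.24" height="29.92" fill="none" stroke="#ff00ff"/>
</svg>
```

; LightBurn 1.6.03
; GRBL device profile, absolute coords
G21
G90
G0 X202.23 Y96.02
M3 S833
G1 X201.52 Y99.59 F1454
G1 X199.50 Y102.62
G1 X196.47 Y104.64
G1 X192.90 Y105.35
G1 X189.33 Y104.64
G1 X186.30 Y102.62
G1 X184.28 Y99.59
G1 X183.57 Y96.02
G1 X184.28 Y92.45
G1 X186.30 Y89.42
G1 X189.33 Y87.40
G1 X192.90 Y86.69
G1 X196.47 Y87.40
G1 X199.50 Y89.42
G1 X201.52 Y92.45
G1 X202.23 Y96.02
M5
G0 X288.80 Y38.23
M3 S833
G1 X278.68 Y34.30 F1454
G1 X267.30 Y30.76
G1 X255.14 Y27.78
G1 X242.70 Y25.50
G1 X230.48 Y24.09
G1 X218.97 Y23.68
G1 X208.66 Y24.44
G1 X200.06 Y26.51
M5
G0 X51.49 Y80.97
M3 S540
G1 X207.58 Y80.97 F2144
G1 X207.58 Y46.88
G1 X51.49 Y46.88
G1 X51.49 Y80.97
M5
G0 X90.32 Y129.48
M3 S833
G1 X125.42 Y75.81 F1454
M5
G0 X58.02 Y94.52
M3 S833
G1 X109.26 Y94.52 F1454
G1 X109.26 Y64.60
G1 X58.02 Y64.60
G1 X58.02 Y94.52
M5

viewBox `0 0 313.11 138.28` with mm width/height → 1 unit = 1 mm. Flip: y_m = 138.28 − y_svg.

**Shape 1** — `<circle>` circle, stroke `#ff00ff` → cut (S833, F1454). Machine vertices: (202.23,96.02) → (201.52,99.59) → (199.50,102.62) → (196.47,104.64) → (192.90,105.35) → (189.33,104.64) → (186.30,102.62) → (184.28,99.59) → (183.57,96.02) → (184.28,92.45) → (186.30,89.42) → (189.33,87.40) → (192.90,86.69) → (196.47,87.40) → (199.50,89.42) → (201.52,92.45) → (202.23,96.02). Closed: final G1 returns to the first vertex.

**Shape 2** — `<path>` cubic bezier, stroke `#ff00ff` → cut (S833, F1454). Control points (SVG): P0=(288.80,100.05), P1=(263.95,110.94), P2=(220.29,119.19), P3=(200.06,111.77); sampled at t=k/8. Machine vertices: (288.80,38.23) → (278.68,34.30) → (267.30,30.76) → (255.14,27.78) → (242.70,25.50) → (230.48,24.09) → (218.97,23.68) → (208.66,24.44) → (200.06,26.51). Open path.

**Shape 3** — `<path>` rectangle, stroke `#008000` → score (S540, F2144). Machine vertices: (51.49,80.97) → (207.58,80.97) → (207.58,46.88) → (51.49,46.88) → (51.49,80.97). Closed: final G1 returns to the first vertex.

**Shape 4** — `<path>` line segment, stroke `#ff00ff` → cut (S833, F1454). Machine vertices: (90.32,129.48) → (125.42,75.81). Open path.

**Shape 5** — `<rect>` rectangle, stroke `#ff00ff` → cut (S833, F1454). Machine vertices: (58.02,94.52) → (109.26,94.52) → (109.26,64.60) → (58.02,64.60) → (58.02,94.52). Closed: final G1 returns to the first vertex.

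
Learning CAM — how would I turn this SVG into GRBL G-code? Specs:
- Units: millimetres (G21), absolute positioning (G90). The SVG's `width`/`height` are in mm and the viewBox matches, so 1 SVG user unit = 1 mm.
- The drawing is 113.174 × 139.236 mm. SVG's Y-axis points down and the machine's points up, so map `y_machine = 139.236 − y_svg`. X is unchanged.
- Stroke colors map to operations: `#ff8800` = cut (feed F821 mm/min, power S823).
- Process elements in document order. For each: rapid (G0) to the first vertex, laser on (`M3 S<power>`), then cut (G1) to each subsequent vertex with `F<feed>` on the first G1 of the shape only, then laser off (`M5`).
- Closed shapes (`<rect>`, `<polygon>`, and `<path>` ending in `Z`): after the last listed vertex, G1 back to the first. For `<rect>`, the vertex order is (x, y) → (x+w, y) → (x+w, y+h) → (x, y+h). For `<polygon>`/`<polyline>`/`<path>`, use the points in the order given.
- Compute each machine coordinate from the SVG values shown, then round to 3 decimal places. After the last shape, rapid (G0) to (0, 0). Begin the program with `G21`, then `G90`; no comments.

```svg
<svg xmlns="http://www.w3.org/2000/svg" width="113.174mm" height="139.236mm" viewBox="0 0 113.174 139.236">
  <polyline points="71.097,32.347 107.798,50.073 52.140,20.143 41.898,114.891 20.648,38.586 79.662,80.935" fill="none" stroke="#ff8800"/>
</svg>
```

G21
G90
G0 X71.097 Y106.889
M3 S823
G1 X107.798 Y89.163 F821
G1 X52.140 Y119.093
G1 X41.898 Y24.345
G1 X20.648 Y100.650
G1 X79.662 Y58.301
M5
G0 X0.000 Y0.000

1 u = 1 mm; y_m = 139.236 − y.

[1] `<polyline>` open polyline, #ff8800→cut S823 F821: (71.097,106.889) → (107.798,89.163) → (52.140,119.093) → (41.898,24.345) → (20.648,100.650) → (79.662,58.301)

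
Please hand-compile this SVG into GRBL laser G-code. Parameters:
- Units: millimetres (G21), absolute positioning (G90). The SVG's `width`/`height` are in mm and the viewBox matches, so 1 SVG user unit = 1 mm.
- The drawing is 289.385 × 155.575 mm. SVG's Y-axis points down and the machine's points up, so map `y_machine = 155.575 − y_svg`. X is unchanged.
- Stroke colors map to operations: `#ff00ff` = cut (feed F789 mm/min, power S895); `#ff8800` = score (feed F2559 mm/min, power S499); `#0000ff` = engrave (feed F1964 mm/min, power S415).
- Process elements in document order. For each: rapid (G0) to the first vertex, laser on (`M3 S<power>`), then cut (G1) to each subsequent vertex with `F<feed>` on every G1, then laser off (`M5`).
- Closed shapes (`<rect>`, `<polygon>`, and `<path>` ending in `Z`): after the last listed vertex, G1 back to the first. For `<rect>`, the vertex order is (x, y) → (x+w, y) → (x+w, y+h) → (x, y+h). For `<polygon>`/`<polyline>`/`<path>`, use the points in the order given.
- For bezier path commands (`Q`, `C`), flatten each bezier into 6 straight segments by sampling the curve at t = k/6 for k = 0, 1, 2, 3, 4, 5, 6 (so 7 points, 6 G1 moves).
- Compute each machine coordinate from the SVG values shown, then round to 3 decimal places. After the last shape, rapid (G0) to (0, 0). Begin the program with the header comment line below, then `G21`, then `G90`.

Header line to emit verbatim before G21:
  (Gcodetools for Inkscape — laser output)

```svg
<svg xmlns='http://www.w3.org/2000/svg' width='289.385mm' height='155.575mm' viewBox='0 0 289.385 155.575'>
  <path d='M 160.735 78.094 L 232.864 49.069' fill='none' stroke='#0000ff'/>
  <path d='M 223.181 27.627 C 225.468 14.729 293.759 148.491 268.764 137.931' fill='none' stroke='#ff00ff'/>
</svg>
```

1 u = 1 mm; y_m = 155.575 − y.

[1] `<path>` line segment, #0000ff→engrave S415 F1964: (160.735,77.481) → (232.864,106.506)

[2] `<path>` cubic bezier, #ff00ff→cut S895 F789: (223.181,127.948) → (229.087,123.522) → (241.570,102.736) → (256.203,73.673) → (268.563,44.414) → (274.225,23.044) → (268.764,17.644)

(Gcodetools for Inkscape — laser output)
G21
G90
G0 X160.735 Y77.481
M3 S415
G1 X232.864 Y106.506 F1964
M5
G0 X223.181 Y127.948
M3 S895
G1 X229.087 Y123.522 F789
G1 X241.570 Y102.736 F789
G1 X256.203 Y73.673 F789
G1 X268.563 Y44.414 F789
G1 X274.225 Y23.044 F789
G1 X268.764 Y17.644 F789
M5
G0 X0.000 Y0.000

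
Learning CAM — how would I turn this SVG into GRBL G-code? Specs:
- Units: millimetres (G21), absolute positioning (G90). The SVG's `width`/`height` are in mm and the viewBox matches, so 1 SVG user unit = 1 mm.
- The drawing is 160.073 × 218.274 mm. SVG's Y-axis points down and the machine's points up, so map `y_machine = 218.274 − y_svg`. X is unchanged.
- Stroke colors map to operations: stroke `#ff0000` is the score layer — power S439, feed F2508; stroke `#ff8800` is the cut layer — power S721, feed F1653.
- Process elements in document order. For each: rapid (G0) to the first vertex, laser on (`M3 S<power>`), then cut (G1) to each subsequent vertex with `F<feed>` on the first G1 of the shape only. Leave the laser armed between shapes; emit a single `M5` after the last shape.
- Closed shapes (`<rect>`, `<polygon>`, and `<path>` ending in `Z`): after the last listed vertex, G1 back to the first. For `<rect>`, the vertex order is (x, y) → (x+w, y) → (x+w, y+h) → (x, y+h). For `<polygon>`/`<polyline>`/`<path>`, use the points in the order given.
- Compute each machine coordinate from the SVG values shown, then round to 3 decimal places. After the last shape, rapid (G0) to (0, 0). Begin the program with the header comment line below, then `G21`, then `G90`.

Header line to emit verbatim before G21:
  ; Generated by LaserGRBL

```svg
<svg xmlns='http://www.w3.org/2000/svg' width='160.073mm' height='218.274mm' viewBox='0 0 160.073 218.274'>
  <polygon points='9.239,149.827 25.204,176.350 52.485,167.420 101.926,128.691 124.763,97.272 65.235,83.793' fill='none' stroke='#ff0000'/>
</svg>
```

; Generated by LaserGRBL
G21
G90
G0 X9.239 Y68.447
M3 S439
G1 X25.204 Y41.924 F2508
G1 X52.485 Y50.854
G1 X101.926 Y89.583
G1 X124.763 Y121.002
G1 X65.235 Y134.481
G1 X9.239 Y68.447
M5
G0 X0.000 Y0.000

1 u = 1 mm; y_m = 218.274 − y.

[1] `<polygon>` closed polygon, #ff0000→score S439 F2508: (9.239,68.447) → (25.204,41.924) → (52.485,50.854) → (101.926,89.583) → (124.763,121.002) → (65.235,134.481) → (9.239,68.447) (closed)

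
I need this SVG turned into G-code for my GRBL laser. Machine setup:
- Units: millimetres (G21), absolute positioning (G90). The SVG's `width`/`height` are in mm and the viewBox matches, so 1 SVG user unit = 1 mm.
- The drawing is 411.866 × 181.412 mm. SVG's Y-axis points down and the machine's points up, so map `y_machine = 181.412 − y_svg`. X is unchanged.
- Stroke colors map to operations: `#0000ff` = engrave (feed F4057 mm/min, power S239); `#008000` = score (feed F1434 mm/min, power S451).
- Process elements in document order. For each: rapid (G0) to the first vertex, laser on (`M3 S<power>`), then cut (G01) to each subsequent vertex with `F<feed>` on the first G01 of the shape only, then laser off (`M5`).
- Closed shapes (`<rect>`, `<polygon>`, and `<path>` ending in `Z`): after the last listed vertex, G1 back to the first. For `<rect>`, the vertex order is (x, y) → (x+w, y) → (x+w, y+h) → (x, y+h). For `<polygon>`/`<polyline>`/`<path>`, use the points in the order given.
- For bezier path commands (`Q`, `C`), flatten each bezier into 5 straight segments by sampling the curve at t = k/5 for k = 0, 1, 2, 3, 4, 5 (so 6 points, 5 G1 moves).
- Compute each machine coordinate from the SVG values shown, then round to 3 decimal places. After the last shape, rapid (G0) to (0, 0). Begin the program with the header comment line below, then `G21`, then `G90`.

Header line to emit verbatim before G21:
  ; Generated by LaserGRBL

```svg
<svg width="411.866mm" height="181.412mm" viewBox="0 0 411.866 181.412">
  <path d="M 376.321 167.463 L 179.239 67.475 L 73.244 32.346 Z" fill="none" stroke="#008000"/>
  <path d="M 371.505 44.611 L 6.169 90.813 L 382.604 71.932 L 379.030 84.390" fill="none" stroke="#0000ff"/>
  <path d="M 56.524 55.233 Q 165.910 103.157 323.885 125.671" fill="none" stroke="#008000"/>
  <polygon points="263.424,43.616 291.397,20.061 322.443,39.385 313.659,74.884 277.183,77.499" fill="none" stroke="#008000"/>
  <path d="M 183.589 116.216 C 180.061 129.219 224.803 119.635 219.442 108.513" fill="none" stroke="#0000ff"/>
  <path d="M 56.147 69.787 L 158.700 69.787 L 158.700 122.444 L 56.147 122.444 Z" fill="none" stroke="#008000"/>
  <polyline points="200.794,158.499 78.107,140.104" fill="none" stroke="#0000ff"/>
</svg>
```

1 u = 1 mm; y_m = 181.412 − y.

[1] `<path>` closed polygon, #008000→score S451 F1434: (376.321,13.949) → (179.239,113.937) → (73.244,149.066) → (376.321,13.949) (closed)

[2] `<path>` open polyline, #0000ff→engrave S239 F4057: (371.505,136.801) → (6.169,90.599) → (382.604,109.480) → (379.030,97.022)

[3] `<path>` quadratic bezier, #008000→score S451 F1434: (56.524,126.179) → (102.222,108.026) → (151.807,91.905) → (205.279,77.818) → (262.639,65.763) → (323.885,55.741)

[4] `<polygon>` regular polygon, #008000→score S451 F1434: (263.424,137.796) → (291.397,161.351) → (322.443,142.027) → (313.659,106.528) → (277.183,103.913) → (263.424,137.796) (closed)

[5] `<path>` cubic bezier, #0000ff→engrave S239 F4057: (183.589,65.196) → (186.478,59.936) → (196.229,59.087) → (208.122,61.638) → (217.433,66.579) → (219.442,72.899)

[6] `<path>` rectangle, #008000→score S451 F1434: (56.147,111.625) → (158.700,111.625) → (158.700,58.968) → (56.147,58.968) → (56.147,111.625) (closed)

[7] `<polyline>` line segment, #0000ff→engrave S239 F4057: (200.794,22.913) → (78.107,41.308)

; Generated by LaserGRBL
G21
G90
G0 X376.321 Y13.949
M3 S451
G01 X179.239 Y113.937 F1434
G01 X73.244 Y149.066
G01 X376.321 Y13.949
M5
G0 X371.505 Y136.801
M3 S239
G01 X6.169 Y90.599 F4057
G01 X382.604 Y109.480
G01 X379.030 Y97.022
M5
G0 X56.524 Y126.179
M3 S451
G01 X102.222 Y108.026 F1434
G01 X151.807 Y91.905
G01 X205.279 Y77.818
G01 X262.639 Y65.763
G01 X323.885 Y55.741
M5
G0 X263.424 Y137.796
M3 S451
G01 X291.397 Y161.351 F1434
G01 X322.443 Y142.027
G01 X313.659 Y106.528
G01 X277.183 Y103.913
G01 X263.424 Y137.796
M5
G0 X183.589 Y65.196
M3 S239
G01 X186.478 Y59.936 F4057
G01 X196.229 Y59.087
G01 X208.122 Y61.638
G01 X217.433 Y66.579
G01 X219.442 Y72.899
M5
G0 X56.147 Y111.625
M3 S451
G01 X158.700 Y111.625 F1434
G01 X158.700 Y58.968
G01 X56.147 Y58.968
G01 X56.147 Y111.625
M5
G0 X200.794 Y22.913
M3 S239
G01 X78.107 Y41.308 F4057
M5
G0 X0.000 Y0.000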